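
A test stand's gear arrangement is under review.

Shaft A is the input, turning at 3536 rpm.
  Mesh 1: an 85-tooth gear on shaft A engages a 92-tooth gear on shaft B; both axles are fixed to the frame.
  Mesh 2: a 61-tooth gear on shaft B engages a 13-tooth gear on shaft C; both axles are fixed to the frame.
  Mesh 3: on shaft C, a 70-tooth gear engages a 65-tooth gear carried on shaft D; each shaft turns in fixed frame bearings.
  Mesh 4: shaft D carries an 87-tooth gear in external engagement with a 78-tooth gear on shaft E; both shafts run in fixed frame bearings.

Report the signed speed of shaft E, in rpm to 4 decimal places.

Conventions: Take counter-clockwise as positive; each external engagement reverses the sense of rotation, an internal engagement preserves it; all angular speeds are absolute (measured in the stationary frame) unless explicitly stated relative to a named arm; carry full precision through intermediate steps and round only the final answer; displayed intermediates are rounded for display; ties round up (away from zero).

+18413.6198 rpm

topology: fixed-axis compound train — 4 meshes, A→E
mesh 1 [85T→92T]: ω = 3536.0000×85/92 = 3266.9565 rpm, sense flips to −
mesh 2 [61T→13T]: ω = 3266.9565×61/13 = 15329.5652 rpm, sense flips to +
mesh 3 [70T→65T]: ω = 15329.5652×70/65 = 16508.7625 rpm, sense flips to −
mesh 4 [87T→78T]: ω = 16508.7625×87/78 = 18413.6198 rpm, sense flips to +
signed output speed = +18413.6198 rpm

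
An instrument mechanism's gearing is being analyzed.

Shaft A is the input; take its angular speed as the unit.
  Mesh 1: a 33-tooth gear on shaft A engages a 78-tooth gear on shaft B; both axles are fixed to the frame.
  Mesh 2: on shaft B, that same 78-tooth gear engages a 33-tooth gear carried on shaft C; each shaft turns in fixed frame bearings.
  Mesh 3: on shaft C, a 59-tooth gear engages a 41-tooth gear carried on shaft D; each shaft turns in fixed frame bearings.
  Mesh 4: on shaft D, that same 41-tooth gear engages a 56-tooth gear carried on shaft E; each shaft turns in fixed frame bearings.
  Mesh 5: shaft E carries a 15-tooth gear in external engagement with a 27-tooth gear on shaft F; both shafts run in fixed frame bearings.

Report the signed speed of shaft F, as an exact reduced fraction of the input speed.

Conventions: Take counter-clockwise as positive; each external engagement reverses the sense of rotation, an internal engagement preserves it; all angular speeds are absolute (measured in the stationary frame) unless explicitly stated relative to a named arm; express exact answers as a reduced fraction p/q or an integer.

-295/504

5-mesh fixed-axis compound train (all bearings frame-fixed)
mesh 1 [33T→78T]: |ω|/ω_in = 1×33/78 = 11/26, sense flips to −
mesh 2 [78T→33T]: |ω|/ω_in = (11/26)×78/33 = 1, sense flips to +
mesh 3 [59T→41T]: |ω|/ω_in = 1×59/41 = 59/41, sense flips to −
mesh 4 [41T→56T]: |ω|/ω_in = (59/41)×41/56 = 59/56, sense flips to +
mesh 5 [15T→27T]: |ω|/ω_in = (59/56)×15/27 = 295/504, sense flips to −
signed output speed (× input speed) = -295/504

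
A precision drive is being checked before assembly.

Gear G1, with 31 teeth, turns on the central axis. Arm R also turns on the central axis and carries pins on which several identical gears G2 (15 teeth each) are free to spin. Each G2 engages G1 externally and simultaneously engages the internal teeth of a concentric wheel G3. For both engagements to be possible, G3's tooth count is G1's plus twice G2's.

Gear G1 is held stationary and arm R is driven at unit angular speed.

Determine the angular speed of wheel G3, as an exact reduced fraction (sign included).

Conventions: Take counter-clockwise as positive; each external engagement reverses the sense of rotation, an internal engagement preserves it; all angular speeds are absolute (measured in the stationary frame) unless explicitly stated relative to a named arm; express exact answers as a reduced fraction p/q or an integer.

92/61

planetary set (31T centre, 15T on arm, 61T internal) — Willis relation
ring teeth: 31 + 2·15 = 61
31(ω_sun−ω_arm) = −61(ω_ring−ω_arm),  ω_sun = 0, ω_arm = 1
ω_ring = 1 − (31/61)(0−1) = 92/61
exact speed ratio = 92/61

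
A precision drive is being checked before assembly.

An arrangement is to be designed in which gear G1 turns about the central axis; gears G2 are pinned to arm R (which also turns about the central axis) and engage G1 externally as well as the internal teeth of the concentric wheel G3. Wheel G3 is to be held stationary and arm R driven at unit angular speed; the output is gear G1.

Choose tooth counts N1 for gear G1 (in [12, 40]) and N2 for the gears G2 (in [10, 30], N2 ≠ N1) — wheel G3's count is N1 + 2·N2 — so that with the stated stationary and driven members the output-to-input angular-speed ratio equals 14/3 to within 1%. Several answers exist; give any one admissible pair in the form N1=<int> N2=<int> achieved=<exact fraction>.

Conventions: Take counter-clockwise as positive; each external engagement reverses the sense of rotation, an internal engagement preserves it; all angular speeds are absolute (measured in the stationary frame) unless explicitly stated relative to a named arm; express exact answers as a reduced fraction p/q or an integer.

N1=12 N2=16 achieved=14/3

planetary set to be sized for 14/3 (Willis relation)
Willis with ω_ring = 0: ω_sun/ω_arm = (N1+N3)/N1; set equal to 14/3  ⇒  N3/N1 = 14/3 − 1 = 11/3
N3 = N1 + 2·N2  ⇒  N2/N1 = (N3/N1 − 1)/2 = (11/3 − 1)/2 = 4/3
smallest multiple with N1 ≥ 12 and N2 ≥ 10: k = 4  ⇒  N1 = 4·3 = 12, N2 = 4·4 = 16 (N1 ≤ 40, N2 ≤ 30, N2 ≠ N1 ✓), N3 = 12 + 2·16 = 44
check: (N1+N3)/N1 with N1 = 12, N3 = 44 gives 14/3; |achieved − target| = 0 ≤ 7/150 ✓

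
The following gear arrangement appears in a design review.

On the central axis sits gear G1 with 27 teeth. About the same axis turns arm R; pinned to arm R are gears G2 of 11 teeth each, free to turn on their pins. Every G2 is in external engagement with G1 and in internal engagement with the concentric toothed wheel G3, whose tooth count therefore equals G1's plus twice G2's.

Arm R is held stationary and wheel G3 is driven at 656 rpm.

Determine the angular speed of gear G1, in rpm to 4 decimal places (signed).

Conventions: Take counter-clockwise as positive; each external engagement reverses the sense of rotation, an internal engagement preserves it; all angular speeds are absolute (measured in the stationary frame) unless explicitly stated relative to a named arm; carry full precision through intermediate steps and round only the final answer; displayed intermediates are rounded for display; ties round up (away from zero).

class = planetary set [G3 = 27+2·11 = 49; Willis about the carrier]
normalise by the input: solve with ω_ring = 1, then scale by 656 rpm
ring teeth: 27 + 2·11 = 49
27(ω_sun−ω_arm) = −49(ω_ring−ω_arm),  ω_arm = 0, ω_ring = 1
ω_sun = 0 − (49/27)(1−0) = -49/27
scale: ω_sun = -49/27 × 656 rpm = -1190.5185 rpm

-1190.5185 rpm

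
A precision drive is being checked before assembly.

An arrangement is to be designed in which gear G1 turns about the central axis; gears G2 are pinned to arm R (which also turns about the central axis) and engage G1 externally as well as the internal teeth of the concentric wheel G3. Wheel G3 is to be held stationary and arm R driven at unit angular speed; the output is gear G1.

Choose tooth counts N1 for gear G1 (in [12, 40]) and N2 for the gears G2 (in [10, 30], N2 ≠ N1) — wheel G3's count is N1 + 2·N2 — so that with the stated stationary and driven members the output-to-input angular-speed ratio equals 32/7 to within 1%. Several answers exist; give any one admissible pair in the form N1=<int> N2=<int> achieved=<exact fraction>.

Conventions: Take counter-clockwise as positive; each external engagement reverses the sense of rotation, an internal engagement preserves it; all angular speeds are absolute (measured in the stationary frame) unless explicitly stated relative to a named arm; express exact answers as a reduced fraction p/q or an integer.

class = planetary set [ratio 32/7 wanted; Willis about the carrier]
Willis with ω_ring = 0: ω_sun/ω_arm = (N1+N3)/N1; set equal to 32/7  ⇒  N3/N1 = 32/7 − 1 = 25/7
N3 = N1 + 2·N2  ⇒  N2/N1 = (N3/N1 − 1)/2 = (25/7 − 1)/2 = 9/7
smallest multiple with N1 ≥ 12 and N2 ≥ 10: k = 2  ⇒  N1 = 2·7 = 14, N2 = 2·9 = 18 (N1 ≤ 40, N2 ≤ 30, N2 ≠ N1 ✓), N3 = 14 + 2·18 = 50
check: (N1+N3)/N1 with N1 = 14, N3 = 50 gives 32/7; |achieved − target| = 0 ≤ 8/175 ✓

N1=14 N2=18 achieved=32/7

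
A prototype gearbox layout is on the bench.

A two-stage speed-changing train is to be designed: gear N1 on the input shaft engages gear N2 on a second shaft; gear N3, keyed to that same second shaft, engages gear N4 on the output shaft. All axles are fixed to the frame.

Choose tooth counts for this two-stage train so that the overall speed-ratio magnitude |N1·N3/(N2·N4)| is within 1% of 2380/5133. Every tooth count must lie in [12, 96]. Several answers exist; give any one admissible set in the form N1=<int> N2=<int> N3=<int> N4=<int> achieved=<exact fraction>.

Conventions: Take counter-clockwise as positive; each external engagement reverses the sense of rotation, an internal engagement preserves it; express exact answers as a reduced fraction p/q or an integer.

N1=28 N2=59 N3=85 N4=87 achieved=2380/5133

2-stage fixed-axis compound train for ratio 2380/5133
target = 2380/5133 in lowest terms: an exact hit needs N1·N3 = k·2380 and N2·N4 = k·5133 for one integer k, every count in [12, 96]; additionally prefer no 1:1 stage (N1 ≠ N2, N3 ≠ N4)
k = 1: N1·N3 = 2380 = 28·85, N2·N4 = 5133 = 59·87
achieved = 28·85/(59·87) = 2380/5133; |achieved − target| = 0 ≤ 119/25665 ✓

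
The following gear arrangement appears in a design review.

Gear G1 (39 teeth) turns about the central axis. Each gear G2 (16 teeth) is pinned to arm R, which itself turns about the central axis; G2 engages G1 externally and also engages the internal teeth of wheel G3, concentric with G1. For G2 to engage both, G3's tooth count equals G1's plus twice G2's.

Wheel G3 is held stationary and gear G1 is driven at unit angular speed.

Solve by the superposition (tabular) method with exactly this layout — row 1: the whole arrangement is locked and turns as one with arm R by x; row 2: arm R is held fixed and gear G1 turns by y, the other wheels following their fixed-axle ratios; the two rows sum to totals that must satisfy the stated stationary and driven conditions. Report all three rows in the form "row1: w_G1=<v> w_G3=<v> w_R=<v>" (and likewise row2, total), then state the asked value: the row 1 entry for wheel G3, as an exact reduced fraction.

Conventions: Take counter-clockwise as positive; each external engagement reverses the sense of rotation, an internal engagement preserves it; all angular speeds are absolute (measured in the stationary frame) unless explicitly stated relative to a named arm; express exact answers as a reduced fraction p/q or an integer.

row1: w_G1=39/110 w_G3=39/110 w_R=39/110
row2: w_G1=71/110 w_G3=-39/110 w_R=0
total: w_G1=1 w_G3=0 w_R=39/110
asked value: 39/110

class = planetary set [G3 = 39+2·16 = 71; Willis about the carrier]
row 1 — lock + rotate with arm: ω_sun = ω_ring = ω_arm = x
row 2: sun turns y, ring = −(39/71)·y, arm 0
boundary: total ω_ring = x − (39/71)·y = 0 and total ω_sun = x + y = 1  ⇒  y = 71/110, x = 39/110
row 2 ring = −(39/71)·71/110 = -39/110
totals (row 1 + row 2): sun 39/110 + 71/110 = 1, ring 39/110 + (-39/110) = 0, arm 39/110 + 0 = 39/110
asked cell (row1, ring) = 39/110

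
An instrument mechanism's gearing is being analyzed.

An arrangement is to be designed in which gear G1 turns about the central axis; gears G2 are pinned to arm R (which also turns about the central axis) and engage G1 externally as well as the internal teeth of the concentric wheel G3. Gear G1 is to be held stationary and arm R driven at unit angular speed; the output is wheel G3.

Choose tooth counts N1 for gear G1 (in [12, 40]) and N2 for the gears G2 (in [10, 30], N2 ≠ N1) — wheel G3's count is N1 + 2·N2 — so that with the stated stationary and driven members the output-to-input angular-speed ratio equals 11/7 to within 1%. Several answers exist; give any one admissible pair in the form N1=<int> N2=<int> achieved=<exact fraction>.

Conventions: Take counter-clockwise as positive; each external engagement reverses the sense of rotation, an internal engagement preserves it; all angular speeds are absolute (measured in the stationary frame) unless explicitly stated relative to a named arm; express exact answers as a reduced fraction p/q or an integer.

class = planetary set [ratio 11/7 wanted; Willis about the carrier]
Willis with ω_sun = 0: ω_ring/ω_arm = (N1+N3)/N3; set equal to 11/7  ⇒  N3/N1 = 1/(11/7 − 1) = 7/4
N3 = N1 + 2·N2  ⇒  N2/N1 = (N3/N1 − 1)/2 = (7/4 − 1)/2 = 3/8
smallest multiple with N1 ≥ 12 and N2 ≥ 10: k = 4  ⇒  N1 = 4·8 = 32, N2 = 4·3 = 12 (N1 ≤ 40, N2 ≤ 30, N2 ≠ N1 ✓), N3 = 32 + 2·12 = 56
check: (N1+N3)/N3 with N1 = 32, N3 = 56 gives 11/7; |achieved − target| = 0 ≤ 11/700 ✓

N1=32 N2=12 achieved=11/7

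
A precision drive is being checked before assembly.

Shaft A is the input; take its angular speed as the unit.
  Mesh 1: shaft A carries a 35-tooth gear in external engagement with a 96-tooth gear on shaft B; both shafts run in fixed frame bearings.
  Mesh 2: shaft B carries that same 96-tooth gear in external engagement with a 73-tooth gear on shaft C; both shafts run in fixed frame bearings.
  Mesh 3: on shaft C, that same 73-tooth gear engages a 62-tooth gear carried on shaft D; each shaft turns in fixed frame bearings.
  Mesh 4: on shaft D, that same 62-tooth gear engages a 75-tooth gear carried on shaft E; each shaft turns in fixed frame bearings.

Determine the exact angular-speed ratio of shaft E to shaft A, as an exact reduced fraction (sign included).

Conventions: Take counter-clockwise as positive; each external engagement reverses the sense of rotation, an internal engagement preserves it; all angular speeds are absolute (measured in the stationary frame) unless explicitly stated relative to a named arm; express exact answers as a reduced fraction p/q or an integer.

7/15

class = fixed-axis compound train [4 meshes; 4 ratios multiply, 4 sense flips]
mesh 1 [35T→96T]: running ratio 35/96, sense −
mesh 2 [96T→73T]: running ratio 35/73, sense +
mesh 3 [73T→62T]: running ratio 35/62, sense −
mesh 4 [62T→75T]: running ratio 7/15, sense +
ω_out/ω_in = 7/15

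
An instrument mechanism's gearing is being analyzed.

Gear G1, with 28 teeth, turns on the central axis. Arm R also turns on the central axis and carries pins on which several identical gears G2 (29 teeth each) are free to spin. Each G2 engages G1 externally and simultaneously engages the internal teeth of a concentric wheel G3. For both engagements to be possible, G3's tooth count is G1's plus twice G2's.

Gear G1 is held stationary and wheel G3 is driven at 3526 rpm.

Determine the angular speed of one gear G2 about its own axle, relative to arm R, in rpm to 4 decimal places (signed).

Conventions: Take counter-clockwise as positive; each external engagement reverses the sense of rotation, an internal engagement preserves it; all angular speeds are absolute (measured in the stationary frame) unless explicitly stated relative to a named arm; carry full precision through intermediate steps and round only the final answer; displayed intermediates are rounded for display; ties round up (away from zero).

planetary set (28T centre, 29T on arm, 86T internal) — Willis relation
normalise by the input: solve with ω_ring = 1, then scale by 3526 rpm
ring teeth: 28 + 2·29 = 86
28(ω_sun−ω_arm) = −86(ω_ring−ω_arm),  ω_sun = 0, ω_ring = 1
28(0−ω_arm) = −86(1−ω_arm)  ⇒  114·ω_arm = 86  ⇒  ω_arm = 43/57
sun–planet mesh: 28·(0−43/57) = −29·(ω_p−ω_arm)  ⇒  ω_p−ω_arm = 1204/1653
scale: ω_p−ω_arm = 1204/1653 × 3526 rpm = +2568.2420 rpm

+2568.2420 rpm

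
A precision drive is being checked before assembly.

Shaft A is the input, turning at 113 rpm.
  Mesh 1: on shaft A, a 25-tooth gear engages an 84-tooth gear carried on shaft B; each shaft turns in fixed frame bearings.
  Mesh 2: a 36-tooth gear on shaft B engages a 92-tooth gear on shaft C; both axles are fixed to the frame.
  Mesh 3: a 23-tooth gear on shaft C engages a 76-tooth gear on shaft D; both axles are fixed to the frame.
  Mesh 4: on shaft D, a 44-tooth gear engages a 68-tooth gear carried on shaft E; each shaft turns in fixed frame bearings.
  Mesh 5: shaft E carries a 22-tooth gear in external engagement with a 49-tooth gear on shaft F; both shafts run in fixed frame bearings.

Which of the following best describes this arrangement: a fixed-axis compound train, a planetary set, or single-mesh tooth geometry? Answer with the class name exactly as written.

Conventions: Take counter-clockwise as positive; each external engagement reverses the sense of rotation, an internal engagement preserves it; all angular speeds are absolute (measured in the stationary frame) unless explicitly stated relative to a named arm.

5-mesh fixed-axis compound train (all bearings frame-fixed)
classification: fixed-axis compound train

fixed-axis compound train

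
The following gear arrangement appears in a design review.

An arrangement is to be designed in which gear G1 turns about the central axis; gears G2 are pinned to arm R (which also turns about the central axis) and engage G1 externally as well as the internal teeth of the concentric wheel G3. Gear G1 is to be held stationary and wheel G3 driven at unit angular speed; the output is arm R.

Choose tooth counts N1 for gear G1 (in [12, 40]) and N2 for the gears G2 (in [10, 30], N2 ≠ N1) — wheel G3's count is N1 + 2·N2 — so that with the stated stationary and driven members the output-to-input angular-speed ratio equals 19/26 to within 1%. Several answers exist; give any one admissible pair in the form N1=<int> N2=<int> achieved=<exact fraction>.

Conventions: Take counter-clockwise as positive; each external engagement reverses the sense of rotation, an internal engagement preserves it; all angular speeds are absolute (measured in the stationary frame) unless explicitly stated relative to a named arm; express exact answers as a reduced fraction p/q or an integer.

N1=14 N2=12 achieved=19/26

topology: planetary set — design target 19/26, arm = carrier (Willis)
Willis with ω_sun = 0: ω_arm/ω_ring = N3/(N1+N3); set equal to 19/26  ⇒  N3/N1 = (19/26)/(1 − 19/26) = 19/7
N3 = N1 + 2·N2  ⇒  N2/N1 = (N3/N1 − 1)/2 = (19/7 − 1)/2 = 6/7
smallest multiple with N1 ≥ 12 and N2 ≥ 10: k = 2  ⇒  N1 = 2·7 = 14, N2 = 2·6 = 12 (N1 ≤ 40, N2 ≤ 30, N2 ≠ N1 ✓), N3 = 14 + 2·12 = 38
check: N3/(N1+N3) with N1 = 14, N3 = 38 gives 19/26; |achieved − target| = 0 ≤ 19/2600 ✓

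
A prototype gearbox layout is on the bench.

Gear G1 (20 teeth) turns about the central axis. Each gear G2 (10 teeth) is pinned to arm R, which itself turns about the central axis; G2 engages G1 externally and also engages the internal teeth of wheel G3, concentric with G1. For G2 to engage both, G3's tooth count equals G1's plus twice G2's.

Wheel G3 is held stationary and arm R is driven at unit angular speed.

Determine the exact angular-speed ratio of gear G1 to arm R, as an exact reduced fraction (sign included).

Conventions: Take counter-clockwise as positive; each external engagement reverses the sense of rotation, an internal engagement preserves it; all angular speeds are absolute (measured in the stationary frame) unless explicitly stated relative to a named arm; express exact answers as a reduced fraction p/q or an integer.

3

topology: planetary set — G1 20T / G2 10T / G3 40T, arm = carrier (Willis)
ring teeth: 20 + 2·10 = 40
20(ω_sun−ω_arm) = −40(ω_ring−ω_arm),  ω_ring = 0, ω_arm = 1
ω_sun = 1 − (40/20)(0−1) = 3
ω_out/ω_in = 3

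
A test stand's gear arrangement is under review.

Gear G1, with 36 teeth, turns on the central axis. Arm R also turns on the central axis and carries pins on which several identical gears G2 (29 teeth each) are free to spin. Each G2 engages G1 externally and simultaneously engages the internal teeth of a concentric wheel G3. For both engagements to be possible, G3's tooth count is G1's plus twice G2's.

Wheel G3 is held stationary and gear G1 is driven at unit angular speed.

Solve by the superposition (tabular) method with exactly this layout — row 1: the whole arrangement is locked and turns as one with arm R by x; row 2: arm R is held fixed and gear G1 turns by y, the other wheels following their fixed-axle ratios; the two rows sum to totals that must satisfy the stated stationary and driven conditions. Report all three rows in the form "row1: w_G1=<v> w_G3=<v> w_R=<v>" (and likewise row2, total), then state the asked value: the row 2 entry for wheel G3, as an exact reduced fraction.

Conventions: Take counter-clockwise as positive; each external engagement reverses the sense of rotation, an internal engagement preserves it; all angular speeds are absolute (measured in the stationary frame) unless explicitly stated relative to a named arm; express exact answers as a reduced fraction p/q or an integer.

recognized (axles ride arm R): planetary set, 36/29/94 teeth
superposition row 1 [locked train]: every member turns x
superposition row 2 [arm held]: sun y, ring −(36/94)·y, arm 0
boundary: total ω_ring = x − (36/94)·y = 0 and total ω_sun = x + y = 1  ⇒  y = 47/65, x = 18/65
row 2 ring = −(36/94)·47/65 = -18/65
totals (row 1 + row 2): sun 18/65 + 47/65 = 1, ring 18/65 + (-18/65) = 0, arm 18/65 + 0 = 18/65
asked cell (row2, ring) = -18/65

row1: w_G1=18/65 w_G3=18/65 w_R=18/65
row2: w_G1=47/65 w_G3=-18/65 w_R=0
total: w_G1=1 w_G3=0 w_R=18/65
asked value: -18/65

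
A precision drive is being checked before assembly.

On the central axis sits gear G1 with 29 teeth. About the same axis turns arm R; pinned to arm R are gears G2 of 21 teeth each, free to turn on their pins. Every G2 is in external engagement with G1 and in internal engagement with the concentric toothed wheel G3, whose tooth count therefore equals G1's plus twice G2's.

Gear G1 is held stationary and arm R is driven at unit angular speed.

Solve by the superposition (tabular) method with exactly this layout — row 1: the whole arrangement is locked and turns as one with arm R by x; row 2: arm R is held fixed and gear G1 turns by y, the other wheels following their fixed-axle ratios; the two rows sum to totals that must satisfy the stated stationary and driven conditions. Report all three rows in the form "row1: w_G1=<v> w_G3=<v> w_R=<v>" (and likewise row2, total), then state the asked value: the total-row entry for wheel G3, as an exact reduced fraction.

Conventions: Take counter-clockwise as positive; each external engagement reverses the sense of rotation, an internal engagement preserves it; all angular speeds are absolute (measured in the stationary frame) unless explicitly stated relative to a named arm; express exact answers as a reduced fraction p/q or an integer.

row1: w_G1=1 w_G3=1 w_R=1
row2: w_G1=-1 w_G3=29/71 w_R=0
total: w_G1=0 w_G3=100/71 w_R=1
asked value: 100/71

planetary set (29T centre, 21T on arm, 71T internal) — Willis relation
row 1 (train locked, turned with arm): all members turn x
row 2 (arm held, sun turns y): ω_ring = −(29/71)·y, ω_arm = 0
boundary: total ω_sun = x + y = 0 and total ω_arm = x = 1  ⇒  y = -1, x = 1
row 2 ring = −(29/71)·(-1) = 29/71
totals (row 1 + row 2): sun 1 + (-1) = 0, ring 1 + 29/71 = 100/71, arm 1 + 0 = 1
asked cell (total, ring) = 100/71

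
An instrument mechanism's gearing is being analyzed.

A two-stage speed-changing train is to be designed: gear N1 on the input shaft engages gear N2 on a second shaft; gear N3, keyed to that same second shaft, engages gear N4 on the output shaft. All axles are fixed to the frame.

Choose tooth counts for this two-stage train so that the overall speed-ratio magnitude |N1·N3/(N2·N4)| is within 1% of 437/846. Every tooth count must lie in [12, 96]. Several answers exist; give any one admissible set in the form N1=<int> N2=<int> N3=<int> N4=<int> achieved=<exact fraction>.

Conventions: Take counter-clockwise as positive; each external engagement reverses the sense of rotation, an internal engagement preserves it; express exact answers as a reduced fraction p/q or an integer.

N1=19 N2=18 N3=23 N4=47 achieved=437/846

design class (target 437/846): fixed-axis compound train
target = 437/846 in lowest terms: an exact hit needs N1·N3 = k·437 and N2·N4 = k·846 for one integer k, every count in [12, 96]; additionally prefer no 1:1 stage (N1 ≠ N2, N3 ≠ N4)
k = 1: N1·N3 = 437 = 19·23, N2·N4 = 846 = 18·47
achieved = 19·23/(18·47) = 437/846; |achieved − target| = 0 ≤ 437/84600 ✓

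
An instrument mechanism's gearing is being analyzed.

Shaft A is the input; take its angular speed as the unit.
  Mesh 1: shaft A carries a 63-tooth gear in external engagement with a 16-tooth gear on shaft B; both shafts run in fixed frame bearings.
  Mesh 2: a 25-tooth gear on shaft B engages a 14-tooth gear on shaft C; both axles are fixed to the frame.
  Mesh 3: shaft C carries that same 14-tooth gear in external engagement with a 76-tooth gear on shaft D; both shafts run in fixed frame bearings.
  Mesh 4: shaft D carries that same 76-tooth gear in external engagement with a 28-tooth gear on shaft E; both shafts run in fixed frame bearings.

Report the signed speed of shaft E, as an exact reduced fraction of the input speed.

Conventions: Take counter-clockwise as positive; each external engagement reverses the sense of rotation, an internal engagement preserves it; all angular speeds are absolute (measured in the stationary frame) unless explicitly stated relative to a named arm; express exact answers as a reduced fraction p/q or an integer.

225/64

4-mesh fixed-axis compound train (all bearings frame-fixed)
mesh 1 [63T→16T]: |ω|/ω_in = 1×63/16 = 63/16, sense flips to −
mesh 2 [25T→14T]: |ω|/ω_in = (63/16)×25/14 = 225/32, sense flips to +
mesh 3 [14T→76T]: |ω|/ω_in = (225/32)×14/76 = 1575/1216, sense flips to −
mesh 4 [76T→28T]: |ω|/ω_in = (1575/1216)×76/28 = 225/64, sense flips to +
signed output speed (× input speed) = 225/64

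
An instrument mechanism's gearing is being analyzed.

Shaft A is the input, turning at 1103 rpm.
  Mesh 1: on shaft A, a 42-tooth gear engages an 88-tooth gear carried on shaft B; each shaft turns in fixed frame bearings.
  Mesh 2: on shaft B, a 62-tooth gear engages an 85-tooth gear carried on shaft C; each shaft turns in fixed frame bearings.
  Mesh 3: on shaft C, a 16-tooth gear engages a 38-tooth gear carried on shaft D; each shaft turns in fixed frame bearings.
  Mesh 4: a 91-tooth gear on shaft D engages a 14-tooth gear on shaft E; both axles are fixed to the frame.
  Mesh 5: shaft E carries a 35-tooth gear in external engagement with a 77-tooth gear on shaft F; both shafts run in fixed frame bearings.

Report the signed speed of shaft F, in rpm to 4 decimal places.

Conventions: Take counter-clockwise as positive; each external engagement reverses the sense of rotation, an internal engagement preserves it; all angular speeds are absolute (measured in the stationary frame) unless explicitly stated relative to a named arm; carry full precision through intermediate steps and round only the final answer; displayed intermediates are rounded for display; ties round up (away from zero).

topology: fixed-axis compound train — 5 meshes, A→F
mesh 1 [42T→88T]: ω = 1103.0000×42/88 = 526.4318 rpm, sense flips to −
mesh 2 [62T→85T]: ω = 526.4318×62/85 = 383.9856 rpm, sense flips to +
mesh 3 [16T→38T]: ω = 383.9856×16/38 = 161.6781 rpm, sense flips to −
mesh 4 [91T→14T]: ω = 161.6781×91/14 = 1050.9079 rpm, sense flips to +
mesh 5 [35T→77T]: ω = 1050.9079×35/77 = 477.6854 rpm, sense flips to −
signed output speed = -477.6854 rpm

-477.6854 rpm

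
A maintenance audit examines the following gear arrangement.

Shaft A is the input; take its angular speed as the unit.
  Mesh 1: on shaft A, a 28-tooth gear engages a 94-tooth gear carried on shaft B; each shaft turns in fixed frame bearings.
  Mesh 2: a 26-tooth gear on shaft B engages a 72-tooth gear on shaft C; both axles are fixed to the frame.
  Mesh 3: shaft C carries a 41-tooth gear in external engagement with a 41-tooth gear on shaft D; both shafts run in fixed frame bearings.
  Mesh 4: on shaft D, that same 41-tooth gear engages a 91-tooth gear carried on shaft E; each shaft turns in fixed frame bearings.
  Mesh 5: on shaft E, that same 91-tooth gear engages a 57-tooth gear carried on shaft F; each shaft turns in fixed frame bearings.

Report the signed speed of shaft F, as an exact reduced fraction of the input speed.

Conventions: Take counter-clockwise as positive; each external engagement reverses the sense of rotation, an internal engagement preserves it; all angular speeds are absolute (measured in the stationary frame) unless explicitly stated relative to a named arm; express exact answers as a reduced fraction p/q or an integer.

5-mesh fixed-axis compound train (all bearings frame-fixed)
mesh 1 [28T→94T]: |ω|/ω_in = 1×28/94 = 14/47, sense flips to −
mesh 2 [26T→72T]: |ω|/ω_in = (14/47)×26/72 = 91/846, sense flips to +
mesh 3 [41T→41T]: |ω|/ω_in = (91/846)×41/41 = 91/846, sense flips to −
mesh 4 [41T→91T]: |ω|/ω_in = (91/846)×41/91 = 41/846, sense flips to +
mesh 5 [91T→57T]: |ω|/ω_in = (41/846)×91/57 = 3731/48222, sense flips to −
signed output speed (× input speed) = -3731/48222

-3731/48222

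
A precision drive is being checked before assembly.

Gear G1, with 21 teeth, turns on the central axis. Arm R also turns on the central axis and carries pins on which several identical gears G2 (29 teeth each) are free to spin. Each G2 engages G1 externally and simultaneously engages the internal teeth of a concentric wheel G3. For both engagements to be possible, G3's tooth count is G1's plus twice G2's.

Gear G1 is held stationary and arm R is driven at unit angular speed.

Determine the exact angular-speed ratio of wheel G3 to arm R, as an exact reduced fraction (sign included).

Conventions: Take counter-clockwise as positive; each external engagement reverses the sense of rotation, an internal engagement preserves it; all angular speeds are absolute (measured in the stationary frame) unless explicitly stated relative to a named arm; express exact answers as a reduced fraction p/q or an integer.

planetary set (21T centre, 29T on arm, 79T internal) — Willis relation
ring teeth: 21 + 2·29 = 79
21(ω_sun−ω_arm) = −79(ω_ring−ω_arm),  ω_sun = 0, ω_arm = 1
ω_ring = 1 − (21/79)(0−1) = 100/79
ω_out/ω_in = 100/79

100/79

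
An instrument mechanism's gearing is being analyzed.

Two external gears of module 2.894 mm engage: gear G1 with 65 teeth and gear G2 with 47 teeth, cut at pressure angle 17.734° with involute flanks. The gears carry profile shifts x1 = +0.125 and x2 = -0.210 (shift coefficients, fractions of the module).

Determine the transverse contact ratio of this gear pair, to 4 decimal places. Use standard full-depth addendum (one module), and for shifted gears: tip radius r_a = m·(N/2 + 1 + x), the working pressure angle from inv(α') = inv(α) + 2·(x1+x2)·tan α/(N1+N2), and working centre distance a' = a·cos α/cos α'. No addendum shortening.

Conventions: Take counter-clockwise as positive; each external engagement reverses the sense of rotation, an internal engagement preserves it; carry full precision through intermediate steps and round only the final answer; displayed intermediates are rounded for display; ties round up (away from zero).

1.9347

class = single-mesh tooth geometry [involute pair 65T × 47T, m = 2.894]
base radii: r_b1 = 89.585591, r_b2 = 64.777273
tip radii: r_a1 = 97.310750, r_a2 = 70.295260
inv(α') = inv(17.734°) + 2·(+0.125-0.210)·tan α/(65+47) = 0.00979259  ⇒  α' = 17.45748°
a' = a·cos α / cos α' = 162.0640·cos 17.734°/cos 17.45748° = 161.816145
action lengths: √(r_a1²−r_b1²) = 37.997421, √(r_a2²−r_b2²) = 27.300704
base pitch p_b = π·m·cos α = 8.659736
CR = (37.997421 + 27.300704 − 161.816145·sin 17.45748°)/8.659736 = 1.934655
contact ratio ≈ 1.9347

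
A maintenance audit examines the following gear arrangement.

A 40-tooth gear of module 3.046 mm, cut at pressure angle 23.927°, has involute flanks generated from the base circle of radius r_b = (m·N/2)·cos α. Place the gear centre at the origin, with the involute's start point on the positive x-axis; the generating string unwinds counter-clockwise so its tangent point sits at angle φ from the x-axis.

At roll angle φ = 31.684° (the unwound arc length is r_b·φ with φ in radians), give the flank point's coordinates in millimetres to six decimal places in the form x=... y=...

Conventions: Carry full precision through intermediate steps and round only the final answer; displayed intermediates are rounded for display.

recognized (one wheel, involute flank): single-mesh tooth geometry, m = 3.046, N = 40
pitch radius r_p = m·N/2 = 3.046·40/2 = 60.920000
base radius r_b = r_p·cos α = 60.920000·cos 23.927° = 55.684714
roll angle φ = 31.684° = 0.55299012 rad
x = r_b·(cos φ + φ·sin φ) = 63.558925
y = r_b·(sin φ − φ·cos φ) = 3.043881

x=63.558925 y=3.043881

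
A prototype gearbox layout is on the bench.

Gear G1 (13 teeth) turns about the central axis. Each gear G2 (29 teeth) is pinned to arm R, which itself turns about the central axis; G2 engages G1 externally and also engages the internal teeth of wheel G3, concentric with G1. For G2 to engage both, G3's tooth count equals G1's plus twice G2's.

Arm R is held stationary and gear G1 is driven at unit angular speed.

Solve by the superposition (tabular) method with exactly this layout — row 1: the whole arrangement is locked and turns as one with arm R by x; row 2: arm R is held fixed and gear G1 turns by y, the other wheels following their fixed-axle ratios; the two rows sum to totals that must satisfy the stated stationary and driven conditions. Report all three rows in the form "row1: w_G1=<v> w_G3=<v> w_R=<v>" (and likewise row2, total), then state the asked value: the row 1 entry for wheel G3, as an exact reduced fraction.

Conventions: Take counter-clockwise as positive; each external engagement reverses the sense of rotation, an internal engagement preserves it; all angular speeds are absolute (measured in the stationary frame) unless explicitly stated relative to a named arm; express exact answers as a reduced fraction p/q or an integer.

row1: w_G1=0 w_G3=0 w_R=0
row2: w_G1=1 w_G3=-13/71 w_R=0
total: w_G1=1 w_G3=-13/71 w_R=0
asked value: 0

topology: planetary set — G1 13T / G2 29T / G3 71T, arm = carrier (Willis)
row 1 — lock + rotate with arm: ω_sun = ω_ring = ω_arm = x
row 2 — arm fixed, fixed-axis ratios: sun y, ring −(13/71)·y, arm 0
boundary: total ω_arm = x = 0 and total ω_sun = x + y = 1  ⇒  y = 1, x = 0
row 2 ring = −(13/71)·1 = -13/71
totals (row 1 + row 2): sun 0 + 1 = 1, ring 0 + (-13/71) = -13/71, arm 0 + 0 = 0
asked cell (row1, ring) = 0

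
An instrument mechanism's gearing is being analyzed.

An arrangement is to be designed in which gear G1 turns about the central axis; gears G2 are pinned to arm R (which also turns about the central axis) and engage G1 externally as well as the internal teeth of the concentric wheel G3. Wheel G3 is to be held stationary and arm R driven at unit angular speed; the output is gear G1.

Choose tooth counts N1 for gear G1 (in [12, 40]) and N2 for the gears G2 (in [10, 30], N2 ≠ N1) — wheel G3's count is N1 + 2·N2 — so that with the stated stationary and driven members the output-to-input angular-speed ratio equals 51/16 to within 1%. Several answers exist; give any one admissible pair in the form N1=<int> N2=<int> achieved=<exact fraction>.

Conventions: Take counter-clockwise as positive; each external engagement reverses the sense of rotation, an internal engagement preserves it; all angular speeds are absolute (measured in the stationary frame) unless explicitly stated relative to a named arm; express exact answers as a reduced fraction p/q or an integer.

class = planetary set [ratio 51/16 wanted; Willis about the carrier]
Willis with ω_ring = 0: ω_sun/ω_arm = (N1+N3)/N1; set equal to 51/16  ⇒  N3/N1 = 51/16 − 1 = 35/16
N3 = N1 + 2·N2  ⇒  N2/N1 = (N3/N1 − 1)/2 = (35/16 − 1)/2 = 19/32
smallest multiple with N1 ≥ 12 and N2 ≥ 10: k = 1  ⇒  N1 = 1·32 = 32, N2 = 1·19 = 19 (N1 ≤ 40, N2 ≤ 30, N2 ≠ N1 ✓), N3 = 32 + 2·19 = 70
check: (N1+N3)/N1 with N1 = 32, N3 = 70 gives 51/16; |achieved − target| = 0 ≤ 51/1600 ✓

N1=32 N2=19 achieved=51/16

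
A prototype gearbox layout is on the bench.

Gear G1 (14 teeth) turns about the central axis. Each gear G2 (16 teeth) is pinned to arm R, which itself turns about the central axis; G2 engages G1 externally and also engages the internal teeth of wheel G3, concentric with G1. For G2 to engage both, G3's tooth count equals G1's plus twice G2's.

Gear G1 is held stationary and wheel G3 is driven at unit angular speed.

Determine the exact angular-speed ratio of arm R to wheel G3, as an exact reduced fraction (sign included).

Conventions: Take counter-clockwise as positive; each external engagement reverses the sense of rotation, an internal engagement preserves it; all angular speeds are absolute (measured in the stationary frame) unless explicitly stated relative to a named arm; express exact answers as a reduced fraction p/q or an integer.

class = planetary set [G3 = 14+2·16 = 46; Willis about the carrier]
ring teeth: 14 + 2·16 = 46
14(ω_sun−ω_arm) = −46(ω_ring−ω_arm),  ω_sun = 0, ω_ring = 1
14(0−ω_arm) = −46(1−ω_arm)  ⇒  60·ω_arm = 46  ⇒  ω_arm = 23/30
ω_out/ω_in = 23/30

23/30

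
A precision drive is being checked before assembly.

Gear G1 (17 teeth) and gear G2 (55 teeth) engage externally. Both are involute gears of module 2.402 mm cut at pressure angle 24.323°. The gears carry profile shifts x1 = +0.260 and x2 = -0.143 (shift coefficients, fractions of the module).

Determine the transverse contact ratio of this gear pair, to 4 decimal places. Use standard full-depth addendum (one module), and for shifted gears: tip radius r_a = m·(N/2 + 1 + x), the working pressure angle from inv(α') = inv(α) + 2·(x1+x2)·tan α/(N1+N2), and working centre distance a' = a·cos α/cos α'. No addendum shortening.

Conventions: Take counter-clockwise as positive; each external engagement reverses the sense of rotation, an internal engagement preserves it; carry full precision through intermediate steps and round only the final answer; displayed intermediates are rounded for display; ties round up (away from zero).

1.4335

single-mesh involute tooth geometry (17T engaging 55T at module 2.402)
base radii: r_b1 = 18.604746, r_b2 = 60.191827
tip radii: r_a1 = 23.443520, r_a2 = 68.113514
inv(α') = inv(24.323°) + 2·(+0.260-0.143)·tan α/(17+55) = 0.02895323  ⇒  α' = 24.72731°
a' = a·cos α / cos α' = 86.4720·cos 24.323°/cos 24.72731° = 86.750852
action lengths: √(r_a1²−r_b1²) = 14.264012, √(r_a2²−r_b2²) = 31.880947
base pitch p_b = π·m·cos α = 6.876298
CR = (14.264012 + 31.880947 − 86.750852·sin 24.72731°)/6.876298 = 1.433486
contact ratio ≈ 1.4335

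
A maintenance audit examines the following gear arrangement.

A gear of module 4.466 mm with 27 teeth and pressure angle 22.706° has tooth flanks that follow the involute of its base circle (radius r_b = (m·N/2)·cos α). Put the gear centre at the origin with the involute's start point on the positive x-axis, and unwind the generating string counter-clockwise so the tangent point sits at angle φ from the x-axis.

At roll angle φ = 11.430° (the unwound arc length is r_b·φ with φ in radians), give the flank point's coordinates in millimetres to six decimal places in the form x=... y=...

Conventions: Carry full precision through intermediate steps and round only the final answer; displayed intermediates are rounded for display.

x=56.714033 y=0.146601

recognized (one wheel, involute flank): single-mesh tooth geometry, m = 4.466, N = 27
pitch radius r_p = m·N/2 = 4.466·27/2 = 60.291000
base radius r_b = r_p·cos α = 60.291000·cos 22.706° = 55.618307
roll angle φ = 11.430° = 0.19949113 rad
x = r_b·(cos φ + φ·sin φ) = 56.714033
y = r_b·(sin φ − φ·cos φ) = 0.146601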